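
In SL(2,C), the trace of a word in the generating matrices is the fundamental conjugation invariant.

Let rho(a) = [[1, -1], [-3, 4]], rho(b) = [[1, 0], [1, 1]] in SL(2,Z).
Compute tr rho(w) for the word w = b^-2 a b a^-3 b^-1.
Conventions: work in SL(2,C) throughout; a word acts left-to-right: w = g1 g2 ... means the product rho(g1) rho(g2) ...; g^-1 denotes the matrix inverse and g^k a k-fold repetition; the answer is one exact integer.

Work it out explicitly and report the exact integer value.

85

rho(b^-1) = [[1, 0], [-1, 1]]
... * rho(b^-1) = [[1, 0], [-1, 1]]  ->  [[1, 0], [-2, 1]]
... * rho(a) = [[1, -1], [-3, 4]]  ->  [[1, -1], [-5, 6]]
... * rho(b) = [[1, 0], [1, 1]]  ->  [[0, -1], [1, 6]]
... * rho(a^-1) = [[4, 1], [3, 1]]  ->  [[-3, -1], [22, 7]]
... * rho(a^-1) = [[4, 1], [3, 1]]  ->  [[-15, -4], [109, 29]]
... * rho(a^-1) = [[4, 1], [3, 1]]  ->  [[-72, -19], [523, 138]]
... * rho(b^-1) = [[1, 0], [-1, 1]]  ->  [[-53, -19], [385, 138]]
tr = -53 + 138 = 85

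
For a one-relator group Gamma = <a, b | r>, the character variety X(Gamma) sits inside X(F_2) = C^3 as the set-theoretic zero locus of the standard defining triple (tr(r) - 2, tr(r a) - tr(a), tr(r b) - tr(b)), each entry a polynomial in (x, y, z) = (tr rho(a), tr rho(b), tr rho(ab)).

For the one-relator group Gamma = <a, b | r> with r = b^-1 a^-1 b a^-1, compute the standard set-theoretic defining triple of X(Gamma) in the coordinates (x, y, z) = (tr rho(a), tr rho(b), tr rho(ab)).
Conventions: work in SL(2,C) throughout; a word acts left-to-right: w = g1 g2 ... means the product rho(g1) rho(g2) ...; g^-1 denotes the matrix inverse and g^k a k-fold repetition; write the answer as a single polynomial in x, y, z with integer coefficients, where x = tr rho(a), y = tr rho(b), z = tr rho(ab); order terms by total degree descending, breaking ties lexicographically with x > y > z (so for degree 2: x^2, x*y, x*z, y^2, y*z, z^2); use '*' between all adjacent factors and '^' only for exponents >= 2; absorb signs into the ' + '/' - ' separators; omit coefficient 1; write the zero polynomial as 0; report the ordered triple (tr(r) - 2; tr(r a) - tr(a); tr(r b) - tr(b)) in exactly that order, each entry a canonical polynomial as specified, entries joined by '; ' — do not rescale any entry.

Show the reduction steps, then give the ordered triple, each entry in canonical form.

tr(a^-1) = tr(a) = x
use: tr(a b a) = tr(a)*tr(b a) - tr(b)  (reduce the a square) = x*z - y
tr(a b a b) = tr(a b)*tr(a b) - tr(1)  (split on a) = z^2 - 2
tr(b a b^-1 a) = tr(a b a)*tr(b) - tr(a b a b)  (eliminate b^-1) = x*y*z - y^2 - z^2 + 2
tr(b^-1 a^-1 b a) = tr(b a b^-1)*tr(a) - tr(b a b^-1 a)  (eliminate a^-1) = -x*y*z + x^2 + y^2 + z^2 - 2
use: tr(b^-1 a^-1 b a^-1) = tr(b^-1 a^-1 b)*tr(a) - tr(b^-1 a^-1 b a)  (eliminate a^-1) = x*y*z - y^2 - z^2 + 2
tr(b a^-1) = tr(b)*tr(a) - tr(b a) = x*y - z
tr(a^-1 b a^-1) = tr(b a^-1)*tr(a) - tr(b) = x^2*y - x*z - y
assemble the triple (tr(r) - 2; tr(r a) - x; tr(r b) - y)

x*y*z - y^2 - z^2; 0; x^2*y - x*z - 2*y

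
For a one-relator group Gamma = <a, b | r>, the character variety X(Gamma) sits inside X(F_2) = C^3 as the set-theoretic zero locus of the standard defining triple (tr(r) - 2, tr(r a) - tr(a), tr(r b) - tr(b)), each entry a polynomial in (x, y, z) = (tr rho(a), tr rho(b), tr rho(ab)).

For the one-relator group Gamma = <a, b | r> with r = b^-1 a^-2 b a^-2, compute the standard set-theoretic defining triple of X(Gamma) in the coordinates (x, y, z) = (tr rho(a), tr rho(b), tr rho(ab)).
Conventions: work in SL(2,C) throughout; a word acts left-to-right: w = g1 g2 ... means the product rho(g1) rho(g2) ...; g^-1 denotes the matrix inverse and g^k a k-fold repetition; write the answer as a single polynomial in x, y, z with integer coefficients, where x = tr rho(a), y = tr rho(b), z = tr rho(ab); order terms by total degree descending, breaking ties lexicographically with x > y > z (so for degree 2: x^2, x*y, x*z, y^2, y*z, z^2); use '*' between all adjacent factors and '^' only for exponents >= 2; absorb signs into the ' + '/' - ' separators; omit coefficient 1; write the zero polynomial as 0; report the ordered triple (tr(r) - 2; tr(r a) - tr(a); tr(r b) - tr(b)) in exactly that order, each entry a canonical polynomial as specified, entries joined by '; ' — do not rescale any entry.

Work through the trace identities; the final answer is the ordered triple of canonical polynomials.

x^3*y*z - x^2*y^2 - x^2*z^2; x^2*y*z - x*y^2 - x*z^2; x^4*y - x^3*z - 3*x^2*y + 2*x*z

reduce: trace(a^-1) = trace(a) = x
reduce: trace(a b a) = trace(a) trace(b a) - trace(b)  (reduce the a square) = x*z - y
so trace(a b a b) = trace(a b) trace(a b) - trace(1)  (split on a) = z^2 - 2
trace(b^-1 a b a) = trace(a b a) trace(b) - trace(a b a b)  (eliminate b^-1) = x*y*z - y^2 - z^2 + 2
so trace(b a^-1 b^-1 a) = trace(b^-1 a b) trace(a) - trace(b^-1 a b a)  (eliminate a^-1) = -x*y*z + x^2 + y^2 + z^2 - 2
trace(a^-1 b^-1 a^-1 b) = trace(b a^-1 b^-1) trace(a) - trace(b a^-1 b^-1 a)  (eliminate a^-1) = x*y*z - y^2 - z^2 + 2
trace(a^-1 b a^-2 b^-1) = trace(a^-1 b^-1 a^-1 b) trace(a) - trace(a^-1 b^-1 a^-1 b a)  (eliminate a^-1) = x^2*y*z - x*y^2 - x*z^2 + x
so trace(a^-2) = trace(a^-1) trace(a) - trace(1)  (eliminate a^-1) = x^2 - 2
reduce: trace(b^-1 a^-2 b a^-2) = trace(a^-1 b a^-2 b^-1) trace(a) - trace(a^-1 b a^-2 b^-1 a)  (eliminate a^-1) = x^3*y*z - x^2*y^2 - x^2*z^2 + 2
trace(b^-1 a^-2 b a^-1) = trace(a^-1 b a^-1 b^-1) trace(a) - trace(a^-1 b a^-1 b^-1 a) = x^2*y*z - x*y^2 - x*z^2 + x
trace(a^-1 b) = trace(b) trace(a) - trace(b a)   [inverse elimination on a] = x*y - z
reduce: trace(a^-1 b a^-1) = trace(a^-1 b) trace(a) - trace(a^-1 b a)   [inverse elimination on a] = x^2*y - x*z - y
trace(a^-1 b a^-2) = trace(a^-1 b a^-1) trace(a) - trace(a^-1 b)   [inverse elimination on a] = x^3*y - x^2*z - 2*x*y + z
so trace(a^-2 b a^-2) = trace(a^-1 b a^-2) trace(a) - trace(a^-1 b a^-1)   [inverse elimination on a] = x^4*y - x^3*z - 3*x^2*y + 2*x*z + y
assemble the triple (trace(r) - 2; trace(r a) - x; trace(r b) - y)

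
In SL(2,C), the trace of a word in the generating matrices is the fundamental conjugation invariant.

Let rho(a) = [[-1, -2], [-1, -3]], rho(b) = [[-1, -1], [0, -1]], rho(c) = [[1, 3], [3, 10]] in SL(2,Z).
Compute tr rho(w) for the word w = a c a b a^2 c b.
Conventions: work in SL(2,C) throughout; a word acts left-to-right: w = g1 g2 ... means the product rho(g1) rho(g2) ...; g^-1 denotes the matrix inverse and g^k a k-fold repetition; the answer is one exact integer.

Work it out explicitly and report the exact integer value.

rho(a) = [[-1, -2], [-1, -3]]
... * rho(c) = [[1, 3], [3, 10]]  ->  [[-7, -23], [-10, -33]]
... * rho(a) = [[-1, -2], [-1, -3]]  ->  [[30, 83], [43, 119]]
... * rho(b) = [[-1, -1], [0, -1]]  ->  [[-30, -113], [-43, -162]]
... * rho(a) = [[-1, -2], [-1, -3]]  ->  [[143, 399], [205, 572]]
... * rho(a) = [[-1, -2], [-1, -3]]  ->  [[-542, -1483], [-777, -2126]]
... * rho(c) = [[1, 3], [3, 10]]  ->  [[-4991, -16456], [-7155, -23591]]
... * rho(b) = [[-1, -1], [0, -1]]  ->  [[4991, 21447], [7155, 30746]]
tr = 4991 + 30746 = 35737

35737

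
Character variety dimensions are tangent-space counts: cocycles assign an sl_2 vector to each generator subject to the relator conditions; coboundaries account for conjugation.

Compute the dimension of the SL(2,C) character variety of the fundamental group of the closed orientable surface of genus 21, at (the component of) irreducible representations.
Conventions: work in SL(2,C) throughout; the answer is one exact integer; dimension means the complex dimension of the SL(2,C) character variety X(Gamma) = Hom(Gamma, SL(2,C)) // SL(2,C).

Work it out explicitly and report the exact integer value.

The genus-21 surface group: 2g = 42 generators, one relator prod [a_i, b_i].
Unconstrained cocycle data is one sl_2 vector per generator (126 dimensions), cut by the relator condition d_2(z) = 0.
H^2 = coker(d_2) is dual to H^0 = 0 at irreducible rho (Poincare duality), so d_2 is onto: dim Z^1 = 123.
Coboundaries contribute dim B^1 = 3 (injective at irreducible rho).
dim H^1 = 123 - 3 = 120 = dim X.

120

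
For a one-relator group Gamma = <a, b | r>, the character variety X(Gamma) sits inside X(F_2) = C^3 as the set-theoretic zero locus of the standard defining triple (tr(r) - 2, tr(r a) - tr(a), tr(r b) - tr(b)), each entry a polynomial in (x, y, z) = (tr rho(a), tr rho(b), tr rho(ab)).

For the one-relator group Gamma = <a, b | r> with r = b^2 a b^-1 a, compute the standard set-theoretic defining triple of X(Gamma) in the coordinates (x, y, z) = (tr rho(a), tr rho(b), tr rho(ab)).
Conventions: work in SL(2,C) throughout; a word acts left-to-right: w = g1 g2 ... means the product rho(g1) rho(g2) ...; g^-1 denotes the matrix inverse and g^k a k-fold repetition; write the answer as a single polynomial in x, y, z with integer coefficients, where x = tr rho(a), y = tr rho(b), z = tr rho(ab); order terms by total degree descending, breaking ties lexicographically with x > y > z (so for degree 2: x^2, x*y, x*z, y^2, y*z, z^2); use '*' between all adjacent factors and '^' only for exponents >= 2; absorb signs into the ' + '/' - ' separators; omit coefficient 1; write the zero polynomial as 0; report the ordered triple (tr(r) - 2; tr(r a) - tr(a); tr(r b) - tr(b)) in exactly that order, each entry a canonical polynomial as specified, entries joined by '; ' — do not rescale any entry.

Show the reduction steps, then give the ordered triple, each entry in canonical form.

tr(b^2 a) = tr(b) * tr(a b) - tr(a) = y*z - x
so tr(b^2) = tr(b) * tr(b) - tr(1) = y^2 - 2
reduce: tr(a b^2 a) = tr(a) * tr(b^2 a) - tr(b^2) = x*y*z - x^2 - y^2 + 2
reduce: tr(a b a b) = tr(b a) * tr(b a) - tr(1) = z^2 - 2
tr(a b a) = tr(a) * tr(b a) - tr(b) = x*z - y
reduce: tr(a b^2 a b) = tr(b) * tr(a b a b) - tr(a b a) = y*z^2 - x*z - y
so tr(b^2 a b^-1 a) = tr(a b^2 a) * tr(b) - tr(a b^2 a b) = x*y^2*z - x^2*y - y^3 - y*z^2 + x*z + 3*y
reduce: tr(a^2 b^2 a) = tr(a) * tr(a b^2 a) - tr(a b^2)   [square of a] = x^2*y*z - x^3 - x*y^2 - y*z + 3*x
reduce: tr(b^2 a b) = tr(b) * tr(a b^2) - tr(a b)   [square of b] = y^2*z - x*y - z
tr(a^2 b^2 a b) = tr(a) * tr(b^2 a b a) - tr(b^2 a b)   [square of a] = x*y*z^2 - x^2*z - y^2*z + z
so tr(b^2 a b^-1 a^2) = tr(a^2 b^2 a) * tr(b) - tr(a^2 b^2 a b)   [inverse elimination on b] = x^2*y^2*z - x^3*y - x*y^3 - x*y*z^2 + x^2*z + 3*x*y - z
reduce: tr(b^3) = tr(b) * tr(b^2) - tr(b)  (reduce the b square) = y^3 - 3*y
reduce: tr(a b^3 a) = tr(a) * tr(b^3 a) - tr(b^3)  (reduce the a square) = x*y^2*z - x^2*y - y^3 - x*z + 3*y
reduce: tr(a b^3 a b) = tr(b) * tr(a b a b^2) - tr(a b a b)  (reduce the b square) = y^2*z^2 - x*y*z - y^2 - z^2 + 2
so tr(b^2 a b^-1 a b) = tr(a b^3 a) * tr(b) - tr(a b^3 a b)  (eliminate b^-1) = x*y^3*z - x^2*y^2 - y^4 - y^2*z^2 + 4*y^2 + z^2 - 2
assemble the triple (tr(r) - 2; tr(r a) - x; tr(r b) - y)

x*y^2*z - x^2*y - y^3 - y*z^2 + x*z + 3*y - 2; x^2*y^2*z - x^3*y - x*y^3 - x*y*z^2 + x^2*z + 3*x*y - x - z; x*y^3*z - x^2*y^2 - y^4 - y^2*z^2 + 4*y^2 + z^2 - y - 2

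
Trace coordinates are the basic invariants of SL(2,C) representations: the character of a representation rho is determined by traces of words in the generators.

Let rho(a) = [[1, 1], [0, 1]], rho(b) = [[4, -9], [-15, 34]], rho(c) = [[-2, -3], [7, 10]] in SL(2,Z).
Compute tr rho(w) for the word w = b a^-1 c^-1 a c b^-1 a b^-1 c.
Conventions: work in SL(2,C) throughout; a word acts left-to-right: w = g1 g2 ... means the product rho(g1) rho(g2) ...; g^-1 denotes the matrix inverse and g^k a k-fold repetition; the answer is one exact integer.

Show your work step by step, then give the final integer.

rho(b) = [[4, -9], [-15, 34]]
... * rho(a^-1) = [[1, -1], [0, 1]]  ->  [[4, -13], [-15, 49]]
... * rho(c^-1) = [[10, 3], [-7, -2]]  ->  [[131, 38], [-493, -143]]
... * rho(a) = [[1, 1], [0, 1]]  ->  [[131, 169], [-493, -636]]
... * rho(c) = [[-2, -3], [7, 10]]  ->  [[921, 1297], [-3466, -4881]]
... * rho(b^-1) = [[34, 9], [15, 4]]  ->  [[50769, 13477], [-191059, -50718]]
... * rho(a) = [[1, 1], [0, 1]]  ->  [[50769, 64246], [-191059, -241777]]
... * rho(b^-1) = [[34, 9], [15, 4]]  ->  [[2689836, 713905], [-10122661, -2686639]]
... * rho(c) = [[-2, -3], [7, 10]]  ->  [[-382337, -930458], [1438849, 3501593]]
tr = -382337 + 3501593 = 3119256

3119256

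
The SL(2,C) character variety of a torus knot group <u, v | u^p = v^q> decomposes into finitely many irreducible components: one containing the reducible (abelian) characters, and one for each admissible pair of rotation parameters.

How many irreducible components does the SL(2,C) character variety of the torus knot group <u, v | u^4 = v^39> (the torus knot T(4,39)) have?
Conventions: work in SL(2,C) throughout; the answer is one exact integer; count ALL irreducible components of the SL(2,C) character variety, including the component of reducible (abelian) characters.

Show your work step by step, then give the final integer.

In the torus knot group T(4,39), u^4 = v^39 is central, so an irreducible representation sends it to +I or -I (Schur).
On an irreducible component, tr(u) is locked at 2*cos(pi*alpha/4) for some alpha in 1..3, and tr(v) at 2*cos(pi*beta/39) for some beta in 1..38.
The two central values (-1)^alpha I and (-1)^beta I must be the same matrix, so alpha and beta share a parity.
Counting: 2 odd alphas x 19 odd betas + 1 even alphas x 19 even betas = 38 + 19 = 57.
That is 57 components of irreducible characters, and with the reducible (abelian) component the total is 58.

58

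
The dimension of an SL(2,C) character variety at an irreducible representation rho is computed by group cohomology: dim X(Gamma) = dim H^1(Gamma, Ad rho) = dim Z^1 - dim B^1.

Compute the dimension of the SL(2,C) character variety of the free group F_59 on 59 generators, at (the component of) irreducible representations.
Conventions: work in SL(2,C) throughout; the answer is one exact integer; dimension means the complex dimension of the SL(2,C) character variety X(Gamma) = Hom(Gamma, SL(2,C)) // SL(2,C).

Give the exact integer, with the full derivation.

174

Gamma = F_59 has 59 generators and no relators.
Z^1(Gamma, Ad rho) = (sl_2)^59: a cocycle is a free choice of one sl_2 vector per generator, so dim Z^1 = 3*59 = 177.
At an irreducible rho the centralizer of the image in sl_2 is 0, so the coboundary map sl_2 -> Z^1 is injective: dim B^1 = 3.
dim H^1 = 177 - 3 = 174, which is dim X.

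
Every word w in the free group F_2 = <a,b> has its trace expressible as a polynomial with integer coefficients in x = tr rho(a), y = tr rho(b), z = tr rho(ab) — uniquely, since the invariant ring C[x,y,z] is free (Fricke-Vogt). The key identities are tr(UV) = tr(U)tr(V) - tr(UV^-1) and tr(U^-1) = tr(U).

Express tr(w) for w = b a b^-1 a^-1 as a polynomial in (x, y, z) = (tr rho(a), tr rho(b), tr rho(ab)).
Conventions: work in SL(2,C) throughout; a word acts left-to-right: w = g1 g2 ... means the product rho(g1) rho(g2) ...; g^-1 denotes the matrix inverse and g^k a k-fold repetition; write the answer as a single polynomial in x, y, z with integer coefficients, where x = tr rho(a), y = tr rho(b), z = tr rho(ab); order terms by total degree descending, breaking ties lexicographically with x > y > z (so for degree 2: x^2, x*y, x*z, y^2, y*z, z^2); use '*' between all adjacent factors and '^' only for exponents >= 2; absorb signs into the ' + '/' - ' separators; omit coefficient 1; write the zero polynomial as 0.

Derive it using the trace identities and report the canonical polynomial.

-x*y*z + x^2 + y^2 + z^2 - 2

next, trace(b a b) = trace(b)*trace(a b) - trace(a)   [square of b] = y*z - x
trace(b a b a) = trace(b a)*trace(b a) - trace(1)   [split at a repeated b] = z^2 - 2
and trace(a^-1 b a b) = trace(b a b)*trace(a) - trace(b a b a)   [inverse elimination on a] = x*y*z - x^2 - z^2 + 2
trace(b a b^-1 a^-1) = trace(a^-1 b a)*trace(b) - trace(a^-1 b a b)   [inverse elimination on b] = -x*y*z + x^2 + y^2 + z^2 - 2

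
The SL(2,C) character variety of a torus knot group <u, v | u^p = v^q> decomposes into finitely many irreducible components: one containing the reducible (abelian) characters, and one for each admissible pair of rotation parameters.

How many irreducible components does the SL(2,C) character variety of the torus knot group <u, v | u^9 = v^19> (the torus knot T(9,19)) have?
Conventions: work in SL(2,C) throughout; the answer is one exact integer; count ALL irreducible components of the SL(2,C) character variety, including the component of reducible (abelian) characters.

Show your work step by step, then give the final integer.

Gamma = < u, v | u^9 = v^19 > (torus knot T(9,19)); the central element u^9 = v^19 acts as +I or -I in any irreducible SL(2,C) representation.
On an irreducible component, tr(u) is locked at 2*cos(pi*alpha/9) for some alpha in 1..8, and tr(v) at 2*cos(pi*beta/19) for some beta in 1..18.
Consistency of u^9 = (-1)^alpha I with v^19 = (-1)^beta I forces alpha = beta (mod 2).
count pairs: odd alpha (4 choices) x odd beta (9), plus even alpha (4) x even beta (9): 4*9 + 4*9 = 72.
components with irreducible characters: 72; plus the single component of reducible (abelian) characters: total 73.

73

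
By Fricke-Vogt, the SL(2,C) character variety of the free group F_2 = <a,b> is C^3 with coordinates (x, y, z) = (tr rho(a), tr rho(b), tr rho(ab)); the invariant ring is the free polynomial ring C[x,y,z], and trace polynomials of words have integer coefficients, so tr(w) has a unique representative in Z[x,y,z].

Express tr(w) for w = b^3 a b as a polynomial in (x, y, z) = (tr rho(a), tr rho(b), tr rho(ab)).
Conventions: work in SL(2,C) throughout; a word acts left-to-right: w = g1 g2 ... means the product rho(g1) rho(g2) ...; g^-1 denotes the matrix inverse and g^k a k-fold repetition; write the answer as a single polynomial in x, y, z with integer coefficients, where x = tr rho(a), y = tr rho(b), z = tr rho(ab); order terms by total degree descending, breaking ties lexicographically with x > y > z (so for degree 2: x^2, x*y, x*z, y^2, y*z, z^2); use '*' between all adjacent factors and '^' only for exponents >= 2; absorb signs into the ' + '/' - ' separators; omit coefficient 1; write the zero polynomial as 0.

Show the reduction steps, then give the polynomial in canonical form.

trace(a b^2) = trace(b) * trace(a b) - trace(a) = y*z - x
apply: trace(a b^3) = trace(b) * trace(a b^2) - trace(a b) = y^2*z - x*y - z
use: trace(b^3 a b) = trace(b) * trace(a b^3) - trace(a b^2) = y^3*z - x*y^2 - 2*y*z + x

y^3*z - x*y^2 - 2*y*z + x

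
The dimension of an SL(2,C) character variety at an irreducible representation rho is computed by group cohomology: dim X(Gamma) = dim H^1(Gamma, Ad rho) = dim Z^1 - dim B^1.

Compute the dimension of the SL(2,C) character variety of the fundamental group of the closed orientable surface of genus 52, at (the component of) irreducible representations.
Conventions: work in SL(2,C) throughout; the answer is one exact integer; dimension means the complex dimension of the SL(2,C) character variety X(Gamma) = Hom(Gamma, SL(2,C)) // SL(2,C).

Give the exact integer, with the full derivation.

306

The genus-52 surface group: 2g = 104 generators, one relator prod [a_i, b_i].
Unconstrained cocycle data is one sl_2 vector per generator (312 dimensions), cut by the relator condition d_2(z) = 0.
d_2 is surjective at irreducible rho (its cokernel H^2 is dual to H^0 = 0), so dim Z^1 = 312 - 3 = 309.
As always at irreducible rho, dim B^1 = 3.
dim X = dim H^1 = 309 - 3 = 306.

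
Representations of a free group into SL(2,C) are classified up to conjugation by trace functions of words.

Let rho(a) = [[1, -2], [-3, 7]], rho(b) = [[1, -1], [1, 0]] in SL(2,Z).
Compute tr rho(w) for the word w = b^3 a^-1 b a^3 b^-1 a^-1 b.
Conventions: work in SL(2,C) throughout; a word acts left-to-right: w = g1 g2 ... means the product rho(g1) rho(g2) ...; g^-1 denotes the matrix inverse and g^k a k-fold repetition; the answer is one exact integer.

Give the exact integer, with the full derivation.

-18524

rho(b) = [[1, -1], [1, 0]]
... * rho(b) = [[1, -1], [1, 0]]  ->  [[0, -1], [1, -1]]
... * rho(b) = [[1, -1], [1, 0]]  ->  [[-1, 0], [0, -1]]
... * rho(a^-1) = [[7, 2], [3, 1]]  ->  [[-7, -2], [-3, -1]]
... * rho(b) = [[1, -1], [1, 0]]  ->  [[-9, 7], [-4, 3]]
... * rho(a) = [[1, -2], [-3, 7]]  ->  [[-30, 67], [-13, 29]]
... * rho(a) = [[1, -2], [-3, 7]]  ->  [[-231, 529], [-100, 229]]
... * rho(a) = [[1, -2], [-3, 7]]  ->  [[-1818, 4165], [-787, 1803]]
... * rho(b^-1) = [[0, 1], [-1, 1]]  ->  [[-4165, 2347], [-1803, 1016]]
... * rho(a^-1) = [[7, 2], [3, 1]]  ->  [[-22114, -5983], [-9573, -2590]]
... * rho(b) = [[1, -1], [1, 0]]  ->  [[-28097, 22114], [-12163, 9573]]
tr = -28097 + 9573 = -18524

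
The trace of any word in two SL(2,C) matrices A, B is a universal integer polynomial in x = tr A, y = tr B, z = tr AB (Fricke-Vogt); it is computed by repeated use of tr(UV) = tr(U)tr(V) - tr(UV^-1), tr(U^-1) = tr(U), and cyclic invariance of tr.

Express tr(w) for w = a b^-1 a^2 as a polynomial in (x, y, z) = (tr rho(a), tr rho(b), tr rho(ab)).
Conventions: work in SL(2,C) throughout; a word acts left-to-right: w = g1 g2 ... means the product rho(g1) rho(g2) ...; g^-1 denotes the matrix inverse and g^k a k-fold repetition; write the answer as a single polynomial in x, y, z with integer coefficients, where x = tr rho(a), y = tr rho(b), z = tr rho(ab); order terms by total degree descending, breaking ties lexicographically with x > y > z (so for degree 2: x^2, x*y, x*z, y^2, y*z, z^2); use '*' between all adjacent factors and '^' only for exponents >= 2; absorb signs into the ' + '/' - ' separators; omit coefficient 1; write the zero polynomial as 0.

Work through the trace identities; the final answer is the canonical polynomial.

tr(a^2) = tr(a) tr(a) - tr(1)  (reduce the a square) = x^2 - 2
and tr(a^3) = tr(a) tr(a^2) - tr(a)  (reduce the a square) = x^3 - 3*x
tr(a b a) = tr(a) tr(b a) - tr(b)  (reduce the a square) = x*z - y
tr(a^3 b) = tr(a) tr(a b a) - tr(a b)  (reduce the a square) = x^2*z - x*y - z
tr(a b^-1 a^2) = tr(a^3) tr(b) - tr(a^3 b)  (eliminate b^-1) = x^3*y - x^2*z - 2*x*y + z

x^3*y - x^2*z - 2*x*y + z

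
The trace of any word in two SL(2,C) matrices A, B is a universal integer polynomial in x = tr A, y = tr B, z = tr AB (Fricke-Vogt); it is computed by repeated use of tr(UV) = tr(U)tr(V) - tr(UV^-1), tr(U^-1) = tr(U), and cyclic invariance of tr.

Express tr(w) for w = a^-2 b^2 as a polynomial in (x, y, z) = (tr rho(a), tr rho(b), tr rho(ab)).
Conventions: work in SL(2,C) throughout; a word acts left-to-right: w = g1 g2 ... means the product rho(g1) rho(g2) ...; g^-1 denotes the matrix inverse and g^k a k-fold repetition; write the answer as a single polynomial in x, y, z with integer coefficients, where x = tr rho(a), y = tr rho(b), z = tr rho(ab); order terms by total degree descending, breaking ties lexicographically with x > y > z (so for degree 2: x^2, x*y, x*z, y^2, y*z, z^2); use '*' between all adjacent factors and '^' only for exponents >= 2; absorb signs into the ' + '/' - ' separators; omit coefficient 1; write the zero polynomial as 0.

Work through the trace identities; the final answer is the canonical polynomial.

x^2*y^2 - x*y*z - x^2 - y^2 + 2

use: tr(b^2) = tr(b)*tr(b) - tr(1)   [square of b] = y^2 - 2
tr(b^2 a) = tr(b)*tr(a b) - tr(a)   [square of b] = y*z - x
tr(a^-1 b^2) = tr(b^2)*tr(a) - tr(b^2 a)   [inverse elimination on a] = x*y^2 - y*z - x
tr(a^-2 b^2) = tr(a^-1 b^2)*tr(a) - tr(a^-1 b^2 a)   [inverse elimination on a] = x^2*y^2 - x*y*z - x^2 - y^2 + 2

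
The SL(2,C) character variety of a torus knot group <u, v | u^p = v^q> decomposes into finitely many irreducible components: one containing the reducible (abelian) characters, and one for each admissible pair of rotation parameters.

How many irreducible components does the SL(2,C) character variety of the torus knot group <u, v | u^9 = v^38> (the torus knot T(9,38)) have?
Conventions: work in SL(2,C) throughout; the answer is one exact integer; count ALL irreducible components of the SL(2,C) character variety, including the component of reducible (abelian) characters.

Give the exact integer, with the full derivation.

In the torus knot group T(9,38), u^9 = v^38 is central, so an irreducible representation sends it to +I or -I (Schur).
This locks tr(u) to 2*cos(pi*alpha/9), alpha in 1..8, and tr(v) to 2*cos(pi*beta/38), beta in 1..37, on each component of irreducible characters.
The two central values (-1)^alpha I and (-1)^beta I must be the same matrix, so alpha and beta share a parity.
Enumerate parity-matched pairs: 4*19 odd-odd plus 4*18 even-even gives 148.
Total: 148 irreducible-character components + 1 reducible (abelian) component = 149.

149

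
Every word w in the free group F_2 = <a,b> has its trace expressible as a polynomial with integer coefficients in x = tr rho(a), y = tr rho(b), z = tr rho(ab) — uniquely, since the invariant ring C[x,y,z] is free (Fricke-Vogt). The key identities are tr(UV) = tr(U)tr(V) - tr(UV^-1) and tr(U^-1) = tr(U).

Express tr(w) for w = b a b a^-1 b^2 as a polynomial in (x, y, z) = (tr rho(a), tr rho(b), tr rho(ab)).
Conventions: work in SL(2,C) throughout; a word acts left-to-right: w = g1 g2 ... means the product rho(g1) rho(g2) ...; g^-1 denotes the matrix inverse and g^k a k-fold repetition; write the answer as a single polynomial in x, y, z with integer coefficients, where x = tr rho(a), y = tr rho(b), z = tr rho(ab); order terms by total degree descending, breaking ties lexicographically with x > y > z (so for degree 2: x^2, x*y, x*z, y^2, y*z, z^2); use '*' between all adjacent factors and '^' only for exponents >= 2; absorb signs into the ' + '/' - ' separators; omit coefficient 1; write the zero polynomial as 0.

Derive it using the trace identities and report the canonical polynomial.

x*y^3*z - x^2*y^2 - y^2*z^2 - x*y*z + x^2 + y^2 + z^2 - 2

tr(b a b) = tr(b) * tr(a b) - tr(a) = y*z - x
next, tr(b^2 a b) = tr(b) * tr(b a b) - tr(b a) = y^2*z - x*y - z
tr(b^3 a b) = tr(b) * tr(b^2 a b) - tr(b^2 a) = y^3*z - x*y^2 - 2*y*z + x
and tr(a b a b) = tr(b a) * tr(b a) - tr(1) = z^2 - 2
tr(a b a) = tr(a) * tr(b a) - tr(b) = x*z - y
next, tr(b a b a b) = tr(b) * tr(a b a b) - tr(a b a) = y*z^2 - x*z - y
tr(b^3 a b a) = tr(b) * tr(b a b a b) - tr(b a b a) = y^2*z^2 - x*y*z - y^2 - z^2 + 2
tr(b a b a^-1 b^2) = tr(b^3 a b) * tr(a) - tr(b^3 a b a) = x*y^3*z - x^2*y^2 - y^2*z^2 - x*y*z + x^2 + y^2 + z^2 - 2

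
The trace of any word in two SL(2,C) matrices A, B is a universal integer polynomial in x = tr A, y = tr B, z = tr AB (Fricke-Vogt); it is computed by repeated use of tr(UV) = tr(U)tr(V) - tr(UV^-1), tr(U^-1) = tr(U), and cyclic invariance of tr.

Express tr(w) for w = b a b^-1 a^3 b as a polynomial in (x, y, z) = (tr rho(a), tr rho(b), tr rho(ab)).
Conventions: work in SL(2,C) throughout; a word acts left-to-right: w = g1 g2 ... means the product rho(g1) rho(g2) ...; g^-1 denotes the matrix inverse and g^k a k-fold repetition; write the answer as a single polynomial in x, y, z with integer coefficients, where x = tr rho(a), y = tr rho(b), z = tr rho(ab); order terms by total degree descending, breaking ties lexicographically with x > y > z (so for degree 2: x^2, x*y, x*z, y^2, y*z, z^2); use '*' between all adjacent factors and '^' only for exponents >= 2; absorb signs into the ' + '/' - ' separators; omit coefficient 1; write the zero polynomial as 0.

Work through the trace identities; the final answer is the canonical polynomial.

x^3*y^2*z - x^4*y - x^2*y^3 - x^2*y*z^2 + x^3*z - x*y^2*z + 4*x^2*y + y^3 + y*z^2 - 2*x*z - 3*y

tr(a b a) = tr(a) tr(b a) - tr(b)  (reduce the a square) = x*z - y
tr(a b a^2) = tr(a) tr(a b a) - tr(a b)  (reduce the a square) = x^2*z - x*y - z
tr(a^4 b) = tr(a) tr(a b a^2) - tr(a b a)  (reduce the a square) = x^3*z - x^2*y - 2*x*z + y
use: tr(a^2) = tr(a) tr(a) - tr(1)  (reduce the a square) = x^2 - 2
apply: tr(a^3) = tr(a) tr(a^2) - tr(a)  (reduce the a square) = x^3 - 3*x
tr(a^4) = tr(a) tr(a^3) - tr(a^2)  (reduce the a square) = x^4 - 4*x^2 + 2
tr(a^3 b^2 a) = tr(b) tr(a^4 b) - tr(a^4)  (reduce the b square) = x^3*y*z - x^4 - x^2*y^2 - 2*x*y*z + 4*x^2 + y^2 - 2
use: tr(b a b a) = tr(b a) tr(b a) - tr(1)  (split on b) = z^2 - 2
apply: tr(b a b) = tr(b) tr(a b) - tr(a)  (reduce the b square) = y*z - x
apply: tr(b a b a^2) = tr(a) tr(b a b a) - tr(b a b)  (reduce the a square) = x*z^2 - y*z - x
tr(a b a^3 b) = tr(a) tr(b a b a^2) - tr(b a b a)  (reduce the a square) = x^2*z^2 - x*y*z - x^2 - z^2 + 2
tr(a^3 b^2 a b) = tr(b) tr(a b a^3 b) - tr(a b a^3)  (reduce the b square) = x^2*y*z^2 - x^3*z - x*y^2*z - y*z^2 + 2*x*z + y
apply: tr(b a b^-1 a^3 b) = tr(a^3 b^2 a) tr(b) - tr(a^3 b^2 a b)  (eliminate b^-1) = x^3*y^2*z - x^4*y - x^2*y^3 - x^2*y*z^2 + x^3*z - x*y^2*z + 4*x^2*y + y^3 + y*z^2 - 2*x*z - 3*y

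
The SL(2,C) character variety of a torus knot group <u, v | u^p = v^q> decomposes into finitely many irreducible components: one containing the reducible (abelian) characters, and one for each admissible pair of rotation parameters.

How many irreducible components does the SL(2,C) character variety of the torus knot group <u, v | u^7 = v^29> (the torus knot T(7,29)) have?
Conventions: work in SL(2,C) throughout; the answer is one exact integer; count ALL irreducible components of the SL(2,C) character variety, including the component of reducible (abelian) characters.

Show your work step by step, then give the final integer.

85

Gamma = < u, v | u^7 = v^29 > (torus knot T(7,29)); the central element u^7 = v^29 acts as +I or -I in any irreducible SL(2,C) representation.
This locks tr(u) to 2*cos(pi*alpha/7), alpha in 1..6, and tr(v) to 2*cos(pi*beta/29), beta in 1..28, on each component of irreducible characters.
u^7 = (-1)^alpha I and v^29 = (-1)^beta I must agree, so alpha and beta have equal parity.
Counting: 3 odd alphas x 14 odd betas + 3 even alphas x 14 even betas = 42 + 42 = 84.
Total: 84 irreducible-character components + 1 reducible (abelian) component = 85.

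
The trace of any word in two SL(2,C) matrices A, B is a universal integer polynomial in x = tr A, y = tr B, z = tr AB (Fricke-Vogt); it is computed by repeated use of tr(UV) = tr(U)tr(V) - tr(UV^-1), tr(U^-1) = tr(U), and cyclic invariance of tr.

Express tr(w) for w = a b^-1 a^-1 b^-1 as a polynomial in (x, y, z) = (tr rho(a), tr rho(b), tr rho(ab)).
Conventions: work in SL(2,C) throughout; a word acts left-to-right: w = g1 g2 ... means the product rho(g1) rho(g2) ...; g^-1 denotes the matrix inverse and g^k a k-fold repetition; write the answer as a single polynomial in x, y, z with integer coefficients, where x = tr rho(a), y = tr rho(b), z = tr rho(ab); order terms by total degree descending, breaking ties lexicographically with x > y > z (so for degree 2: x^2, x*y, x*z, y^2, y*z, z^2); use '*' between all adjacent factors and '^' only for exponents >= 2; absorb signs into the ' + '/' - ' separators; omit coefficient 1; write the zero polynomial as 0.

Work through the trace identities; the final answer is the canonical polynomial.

tr(b^-1) = tr(b) = y
tr(b a b) = tr(b) * tr(a b) - tr(a) = y*z - x
tr(b a b a) = tr(a b) * tr(a b) - tr(1)   [split at repeated a] = z^2 - 2
tr(a^-1 b a b) = tr(b a b) * tr(a) - tr(b a b a) = x*y*z - x^2 - z^2 + 2
tr(a b^-1 a^-1 b) = tr(a^-1 b a) * tr(b) - tr(a^-1 b a b) = -x*y*z + x^2 + y^2 + z^2 - 2
tr(a b^-1 a^-1 b^-1) = tr(a b^-1 a^-1) * tr(b) - tr(a b^-1 a^-1 b) = x*y*z - x^2 - z^2 + 2

x*y*z - x^2 - z^2 + 2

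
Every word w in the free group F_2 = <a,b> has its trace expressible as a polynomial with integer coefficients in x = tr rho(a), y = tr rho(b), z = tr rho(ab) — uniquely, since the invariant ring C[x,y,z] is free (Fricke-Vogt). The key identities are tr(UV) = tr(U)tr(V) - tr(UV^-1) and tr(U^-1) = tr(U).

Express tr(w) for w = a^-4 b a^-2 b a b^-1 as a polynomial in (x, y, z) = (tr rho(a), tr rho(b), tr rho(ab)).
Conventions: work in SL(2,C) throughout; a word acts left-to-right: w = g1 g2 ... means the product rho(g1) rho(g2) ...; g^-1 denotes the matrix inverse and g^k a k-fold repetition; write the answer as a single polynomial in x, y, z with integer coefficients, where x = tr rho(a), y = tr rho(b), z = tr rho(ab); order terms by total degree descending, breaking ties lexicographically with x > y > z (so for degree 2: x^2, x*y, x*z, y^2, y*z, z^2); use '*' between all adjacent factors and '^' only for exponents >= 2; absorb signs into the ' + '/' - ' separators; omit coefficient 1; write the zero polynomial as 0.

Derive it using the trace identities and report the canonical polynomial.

so tr(b^2) = tr(b) tr(b) - tr(1)  (reduce the b square) = y^2 - 2
tr(b^2 a) = tr(b) tr(a b) - tr(a)  (reduce the b square) = y*z - x
reduce: tr(b a^-1 b) = tr(b^2) tr(a) - tr(b^2 a)  (eliminate a^-1) = x*y^2 - y*z - x
tr(b a b a) = tr(b a) tr(b a) - tr(1)  (split on b) = z^2 - 2
tr(b a^-1 b a) = tr(b a b) tr(a) - tr(b a b a)  (eliminate a^-1) = x*y*z - x^2 - z^2 + 2
reduce: tr(a^-1 b a^-1 b) = tr(b a^-1 b) tr(a) - tr(b a^-1 b a)  (eliminate a^-1) = x^2*y^2 - 2*x*y*z + z^2 - 2
tr(b^2 a b) = tr(b) tr(a b^2) - tr(a b)  (reduce the b square) = y^2*z - x*y - z
tr(a b a) = tr(a) tr(b a) - tr(b)  (reduce the a square) = x*z - y
tr(b^2 a b a) = tr(b) tr(a b a b) - tr(a b a)  (reduce the b square) = y*z^2 - x*z - y
reduce: tr(b^2 a b a^-1) = tr(b^2 a b) tr(a) - tr(b^2 a b a)  (eliminate a^-1) = x*y^2*z - x^2*y - y*z^2 + y
reduce: tr(b a b a^-2 b) = tr(b^2 a b a^-1) tr(a) - tr(b^2 a b)  (eliminate a^-1) = x^2*y^2*z - x^3*y - x*y*z^2 - y^2*z + 2*x*y + z
reduce: tr(b a b a b a) = tr(b a) tr(b a b a) - tr(b^-1 a^-1)  (split on b) = z^3 - 3*z
tr(b a b a b a^-1) = tr(b a b a b) tr(a) - tr(b a b a b a)  (eliminate a^-1) = x*y*z^2 - x^2*z - z^3 - x*y + 3*z
tr(b a b a^-2 b a) = tr(b a b a b a^-1) tr(a) - tr(b a b a b)  (eliminate a^-1) = x^2*y*z^2 - x^3*z - x*z^3 - x^2*y - y*z^2 + 4*x*z + y
reduce: tr(a^-2 b a^-1 b a b) = tr(b a b a^-2 b) tr(a) - tr(b a b a^-2 b a)  (eliminate a^-1) = x^3*y^2*z - x^4*y - 2*x^2*y*z^2 + x^3*z - x*y^2*z + x*z^3 + 3*x^2*y + y*z^2 - 3*x*z - y
tr(b a b^-1 a^-2 b a^-1) = tr(a^-2 b a^-1 b a) tr(b) - tr(a^-2 b a^-1 b a b)  (eliminate b^-1) = -x^3*y^2*z + x^4*y + x^2*y^3 + 2*x^2*y*z^2 - x^3*z - x*y^2*z - x*z^3 - 3*x^2*y + 3*x*z - y
tr(b^2 a b^-1 a^-1) = tr(a^-1 b^2 a) tr(b) - tr(a^-1 b^2 a b)  (eliminate b^-1) = -x*y^2*z + x^2*y + y^3 + y*z^2 - 3*y
tr(b a b^-1 a^-2 b) = tr(b^2 a b^-1 a^-1) tr(a) - tr(b^2 a b^-1)  (eliminate a^-1) = -x^2*y^2*z + x^3*y + x*y^3 + x*y*z^2 - 3*x*y - z
so tr(b a^-2 b a b^-1 a^-2) = tr(b a b^-1 a^-2 b a^-1) tr(a) - tr(b a b^-1 a^-2 b)  (eliminate a^-1) = -x^4*y^2*z + x^5*y + x^3*y^3 + 2*x^3*y*z^2 - x^4*z - x^2*z^3 - 4*x^3*y - x*y^3 - x*y*z^2 + 3*x^2*z + 2*x*y + z
so tr(a^2) = tr(a) tr(a) - tr(1)  (reduce the a square) = x^2 - 2
reduce: tr(a b^2 a) = tr(b) tr(a^2 b) - tr(a^2)  (reduce the b square) = x*y*z - x^2 - y^2 + 2
tr(b a b^-1 a b) = tr(a b^2 a) tr(b) - tr(a b^2 a b)  (eliminate b^-1) = x*y^2*z - x^2*y - y^3 - y*z^2 + x*z + 3*y
so tr(a b a b a) = tr(a) tr(b a b a) - tr(b a b)  (reduce the a square) = x*z^2 - y*z - x
tr(b a b^-1 a b a) = tr(a b a b a) tr(b) - tr(a b a b a b)  (eliminate b^-1) = x*y*z^2 - y^2*z - z^3 - x*y + 3*z
tr(b a^-1 b a b^-1 a) = tr(b a b^-1 a b) tr(a) - tr(b a b^-1 a b a)  (eliminate a^-1) = x^2*y^2*z - x^3*y - x*y^3 - 2*x*y*z^2 + x^2*z + y^2*z + z^3 + 4*x*y - 3*z
tr(b a b^-1 a^-1 b a^-1) = tr(b a^-1 b a b^-1) tr(a) - tr(b a^-1 b a b^-1 a)  (eliminate a^-1) = -x^2*y^2*z + x^3*y + x*y^3 + 2*x*y*z^2 - x^2*z - y^2*z - z^3 - 3*x*y + 3*z
tr(b a^-2 b a b^-1 a^-1) = tr(b a b^-1 a^-1 b a^-1) tr(a) - tr(b a b^-1 a^-1 b)  (eliminate a^-1) = -x^3*y^2*z + x^4*y + x^2*y^3 + 2*x^2*y*z^2 - x^3*z - x*z^3 - 4*x^2*y - y^3 - y*z^2 + 3*x*z + 3*y
tr(a^-1 b a^-2 b a b^-1 a^-2) = tr(b a^-2 b a b^-1 a^-2) tr(a) - tr(b a^-2 b a b^-1 a^-1)  (eliminate a^-1) = -x^5*y^2*z + x^6*y + x^4*y^3 + 2*x^4*y*z^2 - x^5*z + x^3*y^2*z - x^3*z^3 - 5*x^4*y - 2*x^2*y^3 - 3*x^2*y*z^2 + 4*x^3*z + x*z^3 + 6*x^2*y + y^3 + y*z^2 - 2*x*z - 3*y
tr(a^-4 b a^-2 b a b^-1) = tr(a^-1 b a^-2 b a b^-1 a^-2) tr(a) - tr(a^-1 b a^-2 b a b^-1 a^-1)  (eliminate a^-1) = -x^6*y^2*z + x^7*y + x^5*y^3 + 2*x^5*y*z^2 - x^6*z + 2*x^4*y^2*z - x^4*z^3 - 6*x^5*y - 3*x^3*y^3 - 5*x^3*y*z^2 + 5*x^4*z + 2*x^2*z^3 + 10*x^3*y + 2*x*y^3 + 2*x*y*z^2 - 5*x^2*z - 5*x*y - z

-x^6*y^2*z + x^7*y + x^5*y^3 + 2*x^5*y*z^2 - x^6*z + 2*x^4*y^2*z - x^4*z^3 - 6*x^5*y - 3*x^3*y^3 - 5*x^3*y*z^2 + 5*x^4*z + 2*x^2*z^3 + 10*x^3*y + 2*x*y^3 + 2*x*y*z^2 - 5*x^2*z - 5*x*y - z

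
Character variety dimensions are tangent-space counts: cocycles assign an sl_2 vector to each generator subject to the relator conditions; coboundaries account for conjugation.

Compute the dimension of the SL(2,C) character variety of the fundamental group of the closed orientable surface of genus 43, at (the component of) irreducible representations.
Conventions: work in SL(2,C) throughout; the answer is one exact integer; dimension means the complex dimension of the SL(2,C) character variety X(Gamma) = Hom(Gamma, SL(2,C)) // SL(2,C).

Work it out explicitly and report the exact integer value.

The genus-43 surface group: 2g = 86 generators, one relator prod [a_i, b_i].
Unconstrained cocycle data is one sl_2 vector per generator (258 dimensions), cut by the relator condition d_2(z) = 0.
d_2 is surjective at irreducible rho (its cokernel H^2 is dual to H^0 = 0), so dim Z^1 = 258 - 3 = 255.
As always at irreducible rho, dim B^1 = 3.
Hence dim X = 255 - 3 = 252.

252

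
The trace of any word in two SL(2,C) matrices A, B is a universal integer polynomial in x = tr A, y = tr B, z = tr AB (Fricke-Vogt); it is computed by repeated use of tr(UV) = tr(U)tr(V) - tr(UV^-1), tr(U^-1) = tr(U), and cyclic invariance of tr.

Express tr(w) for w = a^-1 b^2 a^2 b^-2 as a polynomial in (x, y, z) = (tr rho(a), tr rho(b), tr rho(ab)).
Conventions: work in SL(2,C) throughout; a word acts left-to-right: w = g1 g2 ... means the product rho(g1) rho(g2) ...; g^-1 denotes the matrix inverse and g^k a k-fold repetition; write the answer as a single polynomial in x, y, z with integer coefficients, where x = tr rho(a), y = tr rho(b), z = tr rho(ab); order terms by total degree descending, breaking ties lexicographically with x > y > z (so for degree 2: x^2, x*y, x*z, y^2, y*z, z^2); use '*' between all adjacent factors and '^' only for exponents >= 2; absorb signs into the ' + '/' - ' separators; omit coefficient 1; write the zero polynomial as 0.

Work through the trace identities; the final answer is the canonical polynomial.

tr(a^2) = tr(a) * tr(a) - tr(1) = x^2 - 2
tr(b^2 a) = tr(b) * tr(a b) - tr(a) = y*z - x
tr(b^2) = tr(b) * tr(b) - tr(1) = y^2 - 2
tr(a b^2 a) = tr(a) * tr(b^2 a) - tr(b^2) = x*y*z - x^2 - y^2 + 2
tr(a b^2 a^2) = tr(a) * tr(a b^2 a) - tr(a b^2) = x^2*y*z - x^3 - x*y^2 - y*z + 3*x
tr(b a b a) = tr(a b) * tr(a b) - tr(1)   [split at repeated a] = z^2 - 2
tr(a^2 b a b) = tr(a) * tr(b a b a) - tr(b a b) = x*z^2 - y*z - x
tr(b a^2) = tr(a) * tr(b a) - tr(b) = x*z - y
tr(a^2 b a) = tr(a) * tr(b a^2) - tr(b a) = x^2*z - x*y - z
tr(a b^2 a^2 b) = tr(b) * tr(a^2 b a b) - tr(a^2 b a) = x*y*z^2 - x^2*z - y^2*z + z
tr(b^-1 a b^2 a^2) = tr(a b^2 a^2) * tr(b) - tr(a b^2 a^2 b) = x^2*y^2*z - x^3*y - x*y^3 - x*y*z^2 + x^2*z + 3*x*y - z
tr(b^2 a^2 b^-2 a) = tr(b^-1 a b^2 a^2) * tr(b) - tr(b^-1 a b^2 a^2 b) = x^2*y^3*z - x^3*y^2 - x*y^4 - x*y^2*z^2 + x^3 + 4*x*y^2 - 3*x
tr(a^-1 b^2 a^2 b^-2) = tr(b^2 a^2 b^-2) * tr(a) - tr(b^2 a^2 b^-2 a) = -x^2*y^3*z + x^3*y^2 + x*y^4 + x*y^2*z^2 - 4*x*y^2 + x

-x^2*y^3*z + x^3*y^2 + x*y^4 + x*y^2*z^2 - 4*x*y^2 + x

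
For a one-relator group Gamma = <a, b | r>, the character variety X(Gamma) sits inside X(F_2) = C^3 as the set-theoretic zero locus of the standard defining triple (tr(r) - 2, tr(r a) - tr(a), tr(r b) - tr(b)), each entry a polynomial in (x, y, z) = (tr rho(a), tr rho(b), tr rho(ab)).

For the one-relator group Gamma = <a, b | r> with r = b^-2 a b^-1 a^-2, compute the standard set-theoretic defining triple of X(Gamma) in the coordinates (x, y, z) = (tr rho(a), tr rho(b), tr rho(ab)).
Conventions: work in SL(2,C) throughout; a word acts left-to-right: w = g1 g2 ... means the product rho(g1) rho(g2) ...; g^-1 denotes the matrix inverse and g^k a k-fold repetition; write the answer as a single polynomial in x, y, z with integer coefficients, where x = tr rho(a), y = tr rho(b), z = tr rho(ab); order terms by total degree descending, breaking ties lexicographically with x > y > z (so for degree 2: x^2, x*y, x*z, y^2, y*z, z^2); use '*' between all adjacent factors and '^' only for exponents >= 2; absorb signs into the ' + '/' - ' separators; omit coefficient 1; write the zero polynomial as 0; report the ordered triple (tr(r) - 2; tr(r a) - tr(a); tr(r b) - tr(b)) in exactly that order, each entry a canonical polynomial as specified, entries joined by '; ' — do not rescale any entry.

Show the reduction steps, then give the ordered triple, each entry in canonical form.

tr(b^-1) = tr(b) = y
reduce: tr(a b a) = tr(a)*tr(b a) - tr(b) = x*z - y
reduce: tr(a b a b) = tr(a b)*tr(a b) - tr(1)   [split at repeated a] = z^2 - 2
tr(b a b^-1 a) = tr(a b a)*tr(b) - tr(a b a b) = x*y*z - y^2 - z^2 + 2
tr(a b^-1 a^-1 b) = tr(b a b^-1)*tr(a) - tr(b a b^-1 a) = -x*y*z + x^2 + y^2 + z^2 - 2
reduce: tr(a b^-1 a^-1 b^-1) = tr(a b^-1 a^-1)*tr(b) - tr(a b^-1 a^-1 b) = x*y*z - x^2 - z^2 + 2
tr(b^-2 a b^-1 a^-1) = tr(a b^-1 a^-1 b^-1)*tr(b) - tr(a b^-1 a^-1) = x*y^2*z - x^2*y - y*z^2 + y
reduce: tr(a b^-1) = tr(a)*tr(b) - tr(a b) = x*y - z
reduce: tr(a b^-2) = tr(a b^-1)*tr(b) - tr(a) = x*y^2 - y*z - x
so tr(b^-2 a b^-1) = tr(a b^-2)*tr(b) - tr(a b^-1) = x*y^3 - y^2*z - 2*x*y + z
reduce: tr(b^-2 a b^-1 a^-2) = tr(b^-2 a b^-1 a^-1)*tr(a) - tr(b^-2 a b^-1) = x^2*y^2*z - x^3*y - x*y^3 - x*y*z^2 + y^2*z + 3*x*y - z
reduce: tr(a^-2 b^-1 a b) = tr(b^-1 a b a^-1)*tr(a) - tr(b^-1 a b) = -x^2*y*z + x^3 + x*y^2 + x*z^2 - 3*x
tr(b^-1 a b^-1 a^-2) = tr(a^-2 b^-1 a)*tr(b) - tr(a^-2 b^-1 a b) = x^2*y*z - x^3 - x*y^2 - x*z^2 + y*z + 3*x
assemble the triple (tr(r) - 2; tr(r a) - x; tr(r b) - y)

x^2*y^2*z - x^3*y - x*y^3 - x*y*z^2 + y^2*z + 3*x*y - z - 2; x*y^2*z - x^2*y - y*z^2 - x + y; x^2*y*z - x^3 - x*y^2 - x*z^2 + y*z + 3*x - y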